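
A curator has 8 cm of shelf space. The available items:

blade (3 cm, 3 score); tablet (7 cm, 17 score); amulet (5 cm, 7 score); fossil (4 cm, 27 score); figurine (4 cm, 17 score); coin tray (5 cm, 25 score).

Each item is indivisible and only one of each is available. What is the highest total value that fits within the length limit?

44 score

Check high-value combinations within 8 cm:
- fossil+figurine: length 4+4=8, value 27+17=44
- blade+fossil: length 3+4=7, value 3+27=30
- blade+coin tray: length 3+5=8, value 3+25=28
- fossil: length 4, value 27
Best: 44 score.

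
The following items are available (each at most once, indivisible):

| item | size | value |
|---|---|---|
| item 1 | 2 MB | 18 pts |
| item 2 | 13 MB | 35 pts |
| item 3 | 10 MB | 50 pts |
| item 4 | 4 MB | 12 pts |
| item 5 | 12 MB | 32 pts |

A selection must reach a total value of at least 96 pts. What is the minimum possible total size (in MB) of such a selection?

Subsets with value ≥ 96, sorted by total size:
- item 1+item 3+item 5: size 24, value 100
- item 1+item 2+item 3: size 25, value 103
- item 2+item 3+item 4: size 27, value 97
- item 1+item 3+item 4+item 5: size 28, value 112
Minimum size: 24 MB.

24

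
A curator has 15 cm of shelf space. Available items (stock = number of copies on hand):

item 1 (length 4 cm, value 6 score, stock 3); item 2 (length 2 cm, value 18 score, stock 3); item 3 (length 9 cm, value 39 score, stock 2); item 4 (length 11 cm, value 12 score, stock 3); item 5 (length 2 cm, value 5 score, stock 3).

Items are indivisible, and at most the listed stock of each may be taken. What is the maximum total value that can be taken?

93 score

Best selections within length 15 and stock limits:
- 3×item 2 + 1×item 3: length 15, value 93
- 2×item 2 + 1×item 3 + 1×item 5: length 15, value 80
- 2×item 2 + 1×item 3: length 13, value 75
- 1×item 1 + 3×item 2 + 2×item 5: length 14, value 70
Best: 93 score.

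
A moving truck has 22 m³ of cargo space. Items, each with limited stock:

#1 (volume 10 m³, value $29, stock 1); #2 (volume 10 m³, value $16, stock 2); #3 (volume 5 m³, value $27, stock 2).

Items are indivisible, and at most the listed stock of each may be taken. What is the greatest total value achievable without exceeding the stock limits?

Best selections within volume 22 and stock limits:
- 1×#1 + 2×#3: volume 20, value 83
- 1×#2 + 2×#3: volume 20, value 70
Best: $83.

$83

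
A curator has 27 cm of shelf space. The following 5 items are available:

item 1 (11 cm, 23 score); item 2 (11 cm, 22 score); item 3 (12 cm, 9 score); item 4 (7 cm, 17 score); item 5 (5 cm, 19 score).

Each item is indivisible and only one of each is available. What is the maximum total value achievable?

Check high-value combinations within 27 cm:
- item 1+item 2+item 5: length 11+11+5=27, value 23+22+19=64
- item 1+item 4+item 5: length 11+7+5=23, value 23+17+19=59
- item 2+item 4+item 5: length 11+7+5=23, value 22+17+19=58
Best: 64 score.

64 score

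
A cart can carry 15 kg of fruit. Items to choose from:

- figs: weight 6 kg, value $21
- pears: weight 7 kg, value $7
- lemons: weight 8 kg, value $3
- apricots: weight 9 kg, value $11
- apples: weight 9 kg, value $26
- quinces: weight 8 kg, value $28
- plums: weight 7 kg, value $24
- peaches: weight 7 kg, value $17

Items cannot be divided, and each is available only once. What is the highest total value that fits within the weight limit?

$52

Check high-value combinations within 15 kg:
- quinces+plums: weight 8+7=15, value 28+24=52
- figs+quinces: weight 6+8=14, value 21+28=49
- figs+apples: weight 6+9=15, value 21+26=47
- figs+plums: weight 6+7=13, value 21+24=45
Best: $52.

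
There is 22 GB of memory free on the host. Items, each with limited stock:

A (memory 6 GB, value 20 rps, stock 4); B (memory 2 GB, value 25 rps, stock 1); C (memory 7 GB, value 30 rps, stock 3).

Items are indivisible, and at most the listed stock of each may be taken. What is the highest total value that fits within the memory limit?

Top feasible selections:
- 1×A + 1×B + 2×C: memory 22, value 105
- 2×A + 1×B + 1×C: memory 21, value 95
- 3×C: memory 21, value 90
- 1×B + 2×C: memory 16, value 85
Best: 105 rps.

105 rps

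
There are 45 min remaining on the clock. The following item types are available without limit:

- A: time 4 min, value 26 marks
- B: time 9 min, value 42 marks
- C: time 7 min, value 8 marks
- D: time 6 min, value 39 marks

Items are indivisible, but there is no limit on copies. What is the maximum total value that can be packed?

Best value-per-unit is A at 26/4, and filling with it alone uses time 11×4=44. No mix of the others beats 11×26 = 286.

286 marks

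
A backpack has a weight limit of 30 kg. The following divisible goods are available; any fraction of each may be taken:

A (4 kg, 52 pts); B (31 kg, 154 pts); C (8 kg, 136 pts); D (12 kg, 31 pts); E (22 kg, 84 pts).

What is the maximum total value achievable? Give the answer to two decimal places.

Take in order of value per unit:
- C (136/8 per unit): all 8 → value 136, running total 136.00
- A (52/4 per unit): all 4 → value 52, running total 188.00
- B (154/31 per unit): 18 of 31 → value 18×154/31 = 89.4194, running total 277.42
Total 277.42.

277.42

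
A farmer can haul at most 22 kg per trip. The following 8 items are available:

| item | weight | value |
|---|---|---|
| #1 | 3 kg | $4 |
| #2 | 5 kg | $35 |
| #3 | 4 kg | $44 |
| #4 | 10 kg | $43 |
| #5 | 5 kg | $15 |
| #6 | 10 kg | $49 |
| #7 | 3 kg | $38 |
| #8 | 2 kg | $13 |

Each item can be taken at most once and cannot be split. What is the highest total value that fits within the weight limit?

$166

This is a 0/1 knapsack; check combinations near the capacity.
- #2+#3+#6+#7: weight 5+4+10+3=22, value 35+44+49+38=166
- #2+#3+#4+#7: weight 5+4+10+3=22, value 35+44+43+38=160
- #1+#2+#3+#5+#7+#8: weight 3+5+4+5+3+2=22, value 4+35+44+15+38+13=149
- #1+#3+#6+#7+#8: weight 3+4+10+3+2=22, value 4+44+49+38+13=148
- #3+#5+#6+#7: weight 4+5+10+3=22, value 44+15+49+38=146
Best: $166.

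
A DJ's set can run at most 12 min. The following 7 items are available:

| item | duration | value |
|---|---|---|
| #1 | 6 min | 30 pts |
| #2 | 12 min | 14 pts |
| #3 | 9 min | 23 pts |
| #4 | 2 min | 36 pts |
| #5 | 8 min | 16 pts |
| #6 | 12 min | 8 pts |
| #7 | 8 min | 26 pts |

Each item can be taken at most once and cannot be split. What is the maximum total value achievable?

Check high-value combinations within 12 min:
- #1+#4: duration 6+2=8, value 30+36=66
- #4+#7: duration 2+8=10, value 36+26=62
- #3+#4: duration 9+2=11, value 23+36=59
- #4+#5: duration 2+8=10, value 36+16=52
Best: 66 pts.

66 pts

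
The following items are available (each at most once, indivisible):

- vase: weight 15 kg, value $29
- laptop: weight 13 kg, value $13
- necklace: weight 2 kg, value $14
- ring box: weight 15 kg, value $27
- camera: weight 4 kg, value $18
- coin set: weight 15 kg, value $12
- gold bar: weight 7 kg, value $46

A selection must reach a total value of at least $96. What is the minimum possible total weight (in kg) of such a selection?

28

Subsets with value ≥ 96, sorted by total weight:
- vase+necklace+camera+gold bar: weight 28, value 107
- necklace+ring box+camera+gold bar: weight 28, value 105
- vase+laptop+necklace+gold bar: weight 37, value 102
- vase+ring box+gold bar: weight 37, value 102
Minimum weight: 28 kg.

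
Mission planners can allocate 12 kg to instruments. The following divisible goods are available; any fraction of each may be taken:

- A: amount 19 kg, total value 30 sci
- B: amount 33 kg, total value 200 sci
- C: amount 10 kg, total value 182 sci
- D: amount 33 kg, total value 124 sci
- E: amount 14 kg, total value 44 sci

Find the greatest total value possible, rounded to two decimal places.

194.12

Take in order of value per unit:
- C (182/10 per unit): all 10 → value 182, running total 182.00
- B (200/33 per unit): 2 of 33 → value 2×200/33 = 12.1212, running total 194.12
Total 194.12.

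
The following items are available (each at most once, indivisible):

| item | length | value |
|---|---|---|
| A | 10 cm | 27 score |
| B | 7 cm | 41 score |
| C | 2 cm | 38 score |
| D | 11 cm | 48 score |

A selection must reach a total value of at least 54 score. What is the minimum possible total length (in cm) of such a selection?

9

Subsets with value ≥ 54, sorted by total length:
- B+C: length 9, value 79
- A+C: length 12, value 65
- C+D: length 13, value 86
- A+B: length 17, value 68
Minimum length: 9 cm.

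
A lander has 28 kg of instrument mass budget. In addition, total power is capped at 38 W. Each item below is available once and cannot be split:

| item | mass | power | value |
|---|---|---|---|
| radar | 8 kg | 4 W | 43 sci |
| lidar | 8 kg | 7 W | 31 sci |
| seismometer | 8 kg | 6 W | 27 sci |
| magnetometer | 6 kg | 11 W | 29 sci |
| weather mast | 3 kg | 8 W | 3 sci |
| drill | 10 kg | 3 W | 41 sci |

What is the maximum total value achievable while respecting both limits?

Feasible sets respecting both limits:
- radar+magnetometer+weather mast+drill: mass 27, power 26, value 116
- radar+lidar+drill: mass 26, power 14, value 115
- radar+magnetometer+drill: mass 24, power 18, value 113
Best: 116 sci.

116 sci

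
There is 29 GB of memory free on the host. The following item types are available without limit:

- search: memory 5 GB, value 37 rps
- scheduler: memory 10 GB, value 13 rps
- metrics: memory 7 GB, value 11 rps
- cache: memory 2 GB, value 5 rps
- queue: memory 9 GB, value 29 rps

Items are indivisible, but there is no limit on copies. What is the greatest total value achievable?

195 rps

Best value-per-unit is search at 37/5; filling with it alone gives 5×37 = 185.
Optimal mix: 5×search + 2×cache → memory 29, value 195.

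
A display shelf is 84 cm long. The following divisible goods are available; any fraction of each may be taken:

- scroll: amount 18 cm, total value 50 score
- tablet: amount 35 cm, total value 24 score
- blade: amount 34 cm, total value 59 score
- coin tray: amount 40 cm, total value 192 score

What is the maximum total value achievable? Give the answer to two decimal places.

287.12

Take in order of value per unit:
- coin tray (192/40 per unit): all 40 → value 192, running total 192.00
- scroll (50/18 per unit): all 18 → value 50, running total 242.00
- blade (59/34 per unit): 26 of 34 → value 26×59/34 = 45.1176, running total 287.12
Total 287.12.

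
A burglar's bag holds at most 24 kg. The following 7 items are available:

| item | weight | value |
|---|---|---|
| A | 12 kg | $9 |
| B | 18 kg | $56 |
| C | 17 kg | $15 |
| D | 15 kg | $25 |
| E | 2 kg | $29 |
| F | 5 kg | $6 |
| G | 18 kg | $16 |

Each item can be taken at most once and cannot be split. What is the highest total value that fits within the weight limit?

$85

Check high-value combinations within 24 kg:
- B+E: weight 18+2=20, value 56+29=85
- B+F: weight 18+5=23, value 56+6=62
- D+E+F: weight 15+2+5=22, value 25+29+6=60
Best: $85.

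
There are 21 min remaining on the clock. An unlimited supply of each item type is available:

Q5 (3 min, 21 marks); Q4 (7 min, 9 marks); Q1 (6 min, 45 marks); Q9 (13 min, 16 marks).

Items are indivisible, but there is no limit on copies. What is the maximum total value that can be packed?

156 marks

Best value-per-unit is Q1 at 45/6; filling with it alone gives 3×45 = 135.
Optimal mix: 1×Q5 + 3×Q1 → time 21, value 156.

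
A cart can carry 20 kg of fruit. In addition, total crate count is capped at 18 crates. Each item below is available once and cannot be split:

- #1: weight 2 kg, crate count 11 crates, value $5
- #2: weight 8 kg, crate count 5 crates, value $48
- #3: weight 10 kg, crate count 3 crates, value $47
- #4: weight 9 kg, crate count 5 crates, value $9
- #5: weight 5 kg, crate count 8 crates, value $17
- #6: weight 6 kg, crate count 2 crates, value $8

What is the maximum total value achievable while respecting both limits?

$95

Feasible sets respecting both limits:
- #2+#3: weight 18, crate count 8, value 95
- #2+#5+#6: weight 19, crate count 15, value 73
- #2+#5: weight 13, crate count 13, value 65
- #3+#5: weight 15, crate count 11, value 64
Best: $95.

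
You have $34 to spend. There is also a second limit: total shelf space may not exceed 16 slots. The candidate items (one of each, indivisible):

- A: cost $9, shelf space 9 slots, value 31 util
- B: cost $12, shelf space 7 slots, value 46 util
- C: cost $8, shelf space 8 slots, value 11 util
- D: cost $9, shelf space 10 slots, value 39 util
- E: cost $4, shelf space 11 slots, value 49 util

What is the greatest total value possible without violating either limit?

Feasible sets respecting both limits:
- A+B: cost 21, shelf space 16, value 77
- B+C: cost 20, shelf space 15, value 57
- E: cost 4, shelf space 11, value 49
Best: 77 util.

77 util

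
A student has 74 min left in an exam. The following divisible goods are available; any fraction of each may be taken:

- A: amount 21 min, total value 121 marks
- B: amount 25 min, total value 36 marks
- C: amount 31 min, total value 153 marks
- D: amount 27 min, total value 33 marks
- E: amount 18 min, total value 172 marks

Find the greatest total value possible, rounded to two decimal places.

Take in order of value per unit:
- E (172/18 per unit): all 18 → value 172, running total 172.00
- A (121/21 per unit): all 21 → value 121, running total 293.00
- C (153/31 per unit): all 31 → value 153, running total 446.00
- B (36/25 per unit): 4 of 25 → value 4×36/25 = 5.7600, running total 451.76
Total 451.76.

451.76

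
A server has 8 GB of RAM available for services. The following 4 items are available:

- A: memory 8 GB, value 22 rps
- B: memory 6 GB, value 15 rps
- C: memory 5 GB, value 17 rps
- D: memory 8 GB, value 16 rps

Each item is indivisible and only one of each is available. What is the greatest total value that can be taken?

22 rps

Check high-value combinations within 8 GB:
- A: memory 8, value 22
- C: memory 5, value 17
- D: memory 8, value 16
- B: memory 6, value 15
Best: 22 rps.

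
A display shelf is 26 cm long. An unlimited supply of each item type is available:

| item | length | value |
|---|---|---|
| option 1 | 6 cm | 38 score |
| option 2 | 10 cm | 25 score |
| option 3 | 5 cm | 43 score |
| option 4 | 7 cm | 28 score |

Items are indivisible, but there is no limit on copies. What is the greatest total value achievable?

Best value-per-unit is option 3 at 43/5, and filling with it alone uses length 5×5=25. No mix of the others beats 5×43 = 215.

215 score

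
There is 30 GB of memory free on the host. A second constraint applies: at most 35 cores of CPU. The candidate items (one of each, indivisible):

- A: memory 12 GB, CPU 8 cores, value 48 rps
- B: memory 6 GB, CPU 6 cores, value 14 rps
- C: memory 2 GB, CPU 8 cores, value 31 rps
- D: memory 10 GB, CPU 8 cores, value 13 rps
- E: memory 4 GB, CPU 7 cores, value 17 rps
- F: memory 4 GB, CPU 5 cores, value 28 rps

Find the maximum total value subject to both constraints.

138 rps

Feasible sets respecting both limits:
- A+B+C+E+F: memory 28, CPU 34, value 138
- A+C+E+F: memory 22, CPU 28, value 124
- A+B+C+F: memory 24, CPU 27, value 121
Best: 138 rps.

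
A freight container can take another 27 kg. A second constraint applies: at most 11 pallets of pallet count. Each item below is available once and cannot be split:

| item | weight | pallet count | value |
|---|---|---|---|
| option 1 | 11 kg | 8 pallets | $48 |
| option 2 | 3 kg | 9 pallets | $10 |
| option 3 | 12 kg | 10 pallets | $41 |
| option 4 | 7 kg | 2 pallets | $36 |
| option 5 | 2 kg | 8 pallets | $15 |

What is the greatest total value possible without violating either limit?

$84

Feasible sets respecting both limits:
- option 1+option 4: weight 18, pallet count 10, value 84
- option 4+option 5: weight 9, pallet count 10, value 51
- option 1: weight 11, pallet count 8, value 48
Best: $84.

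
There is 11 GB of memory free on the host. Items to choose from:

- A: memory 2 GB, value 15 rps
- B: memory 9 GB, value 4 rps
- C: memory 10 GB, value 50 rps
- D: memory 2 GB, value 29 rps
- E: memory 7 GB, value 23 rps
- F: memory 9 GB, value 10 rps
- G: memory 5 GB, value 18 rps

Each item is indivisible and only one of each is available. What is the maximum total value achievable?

Check high-value combinations within 11 GB:
- A+D+E: memory 2+2+7=11, value 15+29+23=67
- A+D+G: memory 2+2+5=9, value 15+29+18=62
- D+E: memory 2+7=9, value 29+23=52
Best: 67 rps.

67 rps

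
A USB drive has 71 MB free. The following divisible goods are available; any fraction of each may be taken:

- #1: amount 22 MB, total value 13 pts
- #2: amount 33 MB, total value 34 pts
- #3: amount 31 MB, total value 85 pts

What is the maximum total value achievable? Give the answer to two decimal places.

Take in order of value per unit:
- #3 (85/31 per unit): all 31 → value 85, running total 85.00
- #2 (34/33 per unit): all 33 → value 34, running total 119.00
- #1 (13/22 per unit): 7 of 22 → value 7×13/22 = 4.1364, running total 123.14
Total 123.14.

123.14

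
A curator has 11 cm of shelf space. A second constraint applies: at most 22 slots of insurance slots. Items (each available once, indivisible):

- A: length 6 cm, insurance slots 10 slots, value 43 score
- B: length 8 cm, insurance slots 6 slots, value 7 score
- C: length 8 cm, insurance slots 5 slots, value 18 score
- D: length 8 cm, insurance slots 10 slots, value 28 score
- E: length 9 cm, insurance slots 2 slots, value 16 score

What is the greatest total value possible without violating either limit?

Feasible sets respecting both limits:
- A: length 6, insurance slots 10, value 43
- D: length 8, insurance slots 10, value 28
- C: length 8, insurance slots 5, value 18
Best: 43 score.

43 score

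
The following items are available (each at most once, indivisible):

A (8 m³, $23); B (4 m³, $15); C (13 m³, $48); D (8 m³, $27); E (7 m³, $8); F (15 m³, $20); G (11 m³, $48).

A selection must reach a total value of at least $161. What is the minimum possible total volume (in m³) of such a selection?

44

Subsets with value ≥ 161, sorted by total volume:
- A+B+C+D+G: volume 44, value 161
- A+B+C+D+E+G: volume 51, value 169
- A+C+D+F+G: volume 55, value 166
- B+C+D+E+F+G: volume 58, value 166
Minimum volume: 44 m³.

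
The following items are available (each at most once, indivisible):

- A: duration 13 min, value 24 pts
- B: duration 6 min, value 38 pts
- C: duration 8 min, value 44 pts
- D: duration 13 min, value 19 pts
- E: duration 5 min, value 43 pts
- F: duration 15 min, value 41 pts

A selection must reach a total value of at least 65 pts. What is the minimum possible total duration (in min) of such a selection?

Subsets with value ≥ 65, sorted by total duration:
- B+E: duration 11, value 81
- C+E: duration 13, value 87
Minimum duration: 11 min.

11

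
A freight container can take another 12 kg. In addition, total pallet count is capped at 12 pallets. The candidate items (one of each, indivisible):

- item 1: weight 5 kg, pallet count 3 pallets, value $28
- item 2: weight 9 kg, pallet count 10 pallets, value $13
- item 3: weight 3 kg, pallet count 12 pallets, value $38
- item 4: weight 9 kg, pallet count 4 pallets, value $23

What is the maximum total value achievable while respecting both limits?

Feasible sets respecting both limits:
- item 3: weight 3, pallet count 12, value 38
- item 1: weight 5, pallet count 3, value 28
- item 4: weight 9, pallet count 4, value 23
- item 2: weight 9, pallet count 10, value 13
Best: $38.

$38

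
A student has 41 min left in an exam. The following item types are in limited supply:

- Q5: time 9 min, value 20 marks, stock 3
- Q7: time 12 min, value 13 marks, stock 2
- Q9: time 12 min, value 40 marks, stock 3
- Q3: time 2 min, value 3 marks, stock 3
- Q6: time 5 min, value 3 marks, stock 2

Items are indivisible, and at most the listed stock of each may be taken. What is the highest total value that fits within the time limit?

Top feasible selections:
- 3×Q9 + 2×Q3: time 40, value 126
- 3×Q9 + 1×Q3: time 38, value 123
- 3×Q9 + 1×Q6: time 41, value 123
- 3×Q9: time 36, value 120
Best: 126 marks.

126 marks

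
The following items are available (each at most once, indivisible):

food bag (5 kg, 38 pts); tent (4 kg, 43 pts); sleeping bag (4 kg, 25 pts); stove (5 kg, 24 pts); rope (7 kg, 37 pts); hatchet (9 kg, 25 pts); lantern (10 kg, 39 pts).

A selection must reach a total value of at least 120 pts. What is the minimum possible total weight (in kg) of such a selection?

18

Subsets with value ≥ 120, sorted by total weight:
- food bag+tent+sleeping bag+stove: weight 18, value 130
- food bag+tent+lantern: weight 19, value 120
- food bag+tent+sleeping bag+rope: weight 20, value 143
Minimum weight: 18 kg.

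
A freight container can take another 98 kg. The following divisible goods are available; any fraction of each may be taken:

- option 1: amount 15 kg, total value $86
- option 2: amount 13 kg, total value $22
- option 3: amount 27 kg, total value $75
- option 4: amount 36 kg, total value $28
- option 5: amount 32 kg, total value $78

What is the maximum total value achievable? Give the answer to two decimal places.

Take in order of value per unit:
- option 1 (86/15 per unit): all 15 → value 86, running total 86.00
- option 3 (75/27 per unit): all 27 → value 75, running total 161.00
- option 5 (78/32 per unit): all 32 → value 78, running total 239.00
- option 2 (22/13 per unit): all 13 → value 22, running total 261.00
- option 4 (28/36 per unit): 11 of 36 → value 11×28/36 = 8.5556, running total 269.56
Total 269.56.

269.56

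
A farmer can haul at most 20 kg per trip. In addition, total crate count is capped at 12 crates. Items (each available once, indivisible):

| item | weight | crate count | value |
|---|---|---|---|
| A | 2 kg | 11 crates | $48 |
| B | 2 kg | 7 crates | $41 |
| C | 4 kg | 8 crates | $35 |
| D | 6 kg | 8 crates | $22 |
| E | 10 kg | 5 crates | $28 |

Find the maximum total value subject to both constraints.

Feasible sets respecting both limits:
- B+E: weight 12, crate count 12, value 69
- A: weight 2, crate count 11, value 48
- B: weight 2, crate count 7, value 41
- C: weight 4, crate count 8, value 35
Best: $69.

$69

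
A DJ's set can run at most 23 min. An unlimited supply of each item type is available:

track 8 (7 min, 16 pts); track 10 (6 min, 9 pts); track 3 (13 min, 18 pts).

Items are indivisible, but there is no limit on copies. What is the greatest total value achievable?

Best value-per-unit is track 8 at 16/7, and filling with it alone uses duration 3×7=21. No mix of the others beats 3×16 = 48.

48 pts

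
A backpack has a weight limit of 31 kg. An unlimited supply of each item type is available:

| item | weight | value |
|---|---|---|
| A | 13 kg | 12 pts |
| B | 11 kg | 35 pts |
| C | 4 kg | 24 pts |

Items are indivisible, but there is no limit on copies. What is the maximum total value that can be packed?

Best value-per-unit is C at 24/4, and filling with it alone uses weight 7×4=28. No mix of the others beats 7×24 = 168.

168 pts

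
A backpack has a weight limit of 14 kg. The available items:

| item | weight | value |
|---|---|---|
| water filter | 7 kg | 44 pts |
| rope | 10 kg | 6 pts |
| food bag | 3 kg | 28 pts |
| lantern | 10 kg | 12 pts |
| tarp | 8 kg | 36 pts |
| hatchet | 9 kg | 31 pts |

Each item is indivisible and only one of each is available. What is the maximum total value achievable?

Check high-value combinations within 14 kg:
- water filter+food bag: weight 7+3=10, value 44+28=72
- food bag+tarp: weight 3+8=11, value 28+36=64
- food bag+hatchet: weight 3+9=12, value 28+31=59
- water filter: weight 7, value 44
- food bag+lantern: weight 3+10=13, value 28+12=40
Best: 72 pts.

72 pts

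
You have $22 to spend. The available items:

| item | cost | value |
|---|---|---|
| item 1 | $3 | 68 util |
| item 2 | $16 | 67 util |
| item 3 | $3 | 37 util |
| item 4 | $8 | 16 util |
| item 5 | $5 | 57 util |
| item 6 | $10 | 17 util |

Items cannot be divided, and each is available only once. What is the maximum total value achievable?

This is a 0/1 knapsack; check combinations near the capacity.
- item 1+item 3+item 5+item 6: cost 3+3+5+10=21, value 68+37+57+17=179
- item 1+item 3+item 4+item 5: cost 3+3+8+5=19, value 68+37+16+57=178
- item 1+item 2+item 3: cost 3+16+3=22, value 68+67+37=172
- item 1+item 3+item 5: cost 3+3+5=11, value 68+37+57=162
- item 1+item 5+item 6: cost 3+5+10=18, value 68+57+17=142
Best: 179 util.

179 util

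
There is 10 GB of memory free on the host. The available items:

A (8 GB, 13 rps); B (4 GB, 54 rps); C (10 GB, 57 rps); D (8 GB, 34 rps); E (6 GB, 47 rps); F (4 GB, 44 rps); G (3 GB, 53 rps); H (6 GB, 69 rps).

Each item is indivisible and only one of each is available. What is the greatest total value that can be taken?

Check high-value combinations within 10 GB:
- B+H: memory 4+6=10, value 54+69=123
- G+H: memory 3+6=9, value 53+69=122
- F+H: memory 4+6=10, value 44+69=113
- B+G: memory 4+3=7, value 54+53=107
Best: 123 rps.

123 rps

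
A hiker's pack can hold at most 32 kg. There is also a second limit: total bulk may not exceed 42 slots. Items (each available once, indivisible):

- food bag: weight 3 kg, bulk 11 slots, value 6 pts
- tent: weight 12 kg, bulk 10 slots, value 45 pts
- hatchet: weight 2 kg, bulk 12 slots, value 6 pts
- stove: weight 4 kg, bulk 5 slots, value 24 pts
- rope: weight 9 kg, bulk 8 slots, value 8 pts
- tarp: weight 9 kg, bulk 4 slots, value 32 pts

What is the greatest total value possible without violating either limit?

Feasible sets respecting both limits:
- food bag+tent+hatchet+stove+tarp: weight 30, bulk 42, value 113
- food bag+tent+stove+tarp: weight 28, bulk 30, value 107
- tent+hatchet+stove+tarp: weight 27, bulk 31, value 107
- tent+stove+tarp: weight 25, bulk 19, value 101
Best: 113 pts.

113 pts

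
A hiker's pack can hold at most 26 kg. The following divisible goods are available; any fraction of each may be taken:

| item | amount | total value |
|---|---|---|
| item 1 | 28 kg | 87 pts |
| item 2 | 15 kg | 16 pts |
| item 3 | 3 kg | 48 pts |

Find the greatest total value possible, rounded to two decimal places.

119.46

Take in order of value per unit:
- item 3 (48/3 per unit): all 3 → value 48, running total 48.00
- item 1 (87/28 per unit): 23 of 28 → value 23×87/28 = 71.4643, running total 119.46
Total 119.46.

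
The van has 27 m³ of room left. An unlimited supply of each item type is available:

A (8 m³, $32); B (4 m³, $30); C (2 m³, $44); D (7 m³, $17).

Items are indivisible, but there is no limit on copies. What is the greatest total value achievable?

$572

Best value-per-unit is C at 44/2, and filling with it alone uses volume 13×2=26. No mix of the others beats 13×44 = 572.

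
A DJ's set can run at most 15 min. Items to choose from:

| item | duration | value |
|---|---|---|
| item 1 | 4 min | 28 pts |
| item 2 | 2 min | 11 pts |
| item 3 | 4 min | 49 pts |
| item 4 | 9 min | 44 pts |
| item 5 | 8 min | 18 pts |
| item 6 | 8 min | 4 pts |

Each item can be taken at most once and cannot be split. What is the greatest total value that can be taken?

Check high-value combinations within 15 min:
- item 2+item 3+item 4: duration 2+4+9=15, value 11+49+44=104
- item 3+item 4: duration 4+9=13, value 49+44=93
- item 1+item 2+item 3: duration 4+2+4=10, value 28+11+49=88
- item 1+item 2+item 4: duration 4+2+9=15, value 28+11+44=83
Best: 104 pts.

104 pts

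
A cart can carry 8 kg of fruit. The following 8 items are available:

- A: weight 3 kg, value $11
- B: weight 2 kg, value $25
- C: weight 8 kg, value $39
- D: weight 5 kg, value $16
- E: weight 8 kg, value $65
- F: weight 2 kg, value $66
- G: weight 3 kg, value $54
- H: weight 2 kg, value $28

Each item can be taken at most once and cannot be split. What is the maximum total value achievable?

$148

Check high-value combinations within 8 kg:
- F+G+H: weight 2+3+2=7, value 66+54+28=148
- B+F+G: weight 2+2+3=7, value 25+66+54=145
- A+F+G: weight 3+2+3=8, value 11+66+54=131
Best: $148.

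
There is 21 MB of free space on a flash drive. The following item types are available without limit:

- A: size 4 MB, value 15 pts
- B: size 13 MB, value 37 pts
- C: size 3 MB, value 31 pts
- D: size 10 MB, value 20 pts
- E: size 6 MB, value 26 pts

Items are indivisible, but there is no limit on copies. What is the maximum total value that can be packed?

Best value-per-unit is C at 31/3, and filling with it alone uses size 7×3=21. No mix of the others beats 7×31 = 217.

217 pts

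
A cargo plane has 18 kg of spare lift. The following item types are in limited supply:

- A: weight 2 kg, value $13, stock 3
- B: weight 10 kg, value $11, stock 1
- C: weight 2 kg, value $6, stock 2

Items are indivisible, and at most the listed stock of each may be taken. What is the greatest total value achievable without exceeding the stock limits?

Best selections within weight 18 and stock limits:
- 3×A + 1×B + 1×C: weight 18, value 56
- 3×A + 2×C: weight 10, value 51
- 3×A + 1×B: weight 16, value 50
Best: $56.

$56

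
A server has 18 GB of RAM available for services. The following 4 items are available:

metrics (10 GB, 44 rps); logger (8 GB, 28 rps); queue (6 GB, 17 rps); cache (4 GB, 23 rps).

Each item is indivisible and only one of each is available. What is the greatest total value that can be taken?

Check high-value combinations within 18 GB:
- metrics+logger: memory 10+8=18, value 44+28=72
- logger+queue+cache: memory 8+6+4=18, value 28+17+23=68
- metrics+cache: memory 10+4=14, value 44+23=67
Best: 72 rps.

72 rps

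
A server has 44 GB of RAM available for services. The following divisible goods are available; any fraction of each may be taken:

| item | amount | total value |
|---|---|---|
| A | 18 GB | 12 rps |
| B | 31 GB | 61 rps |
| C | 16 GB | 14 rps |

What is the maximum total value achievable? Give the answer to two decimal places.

72.38

Take in order of value per unit:
- B (61/31 per unit): all 31 → value 61, running total 61.00
- C (14/16 per unit): 13 of 16 → value 13×14/16 = 11.3750, running total 72.38
Total 72.38.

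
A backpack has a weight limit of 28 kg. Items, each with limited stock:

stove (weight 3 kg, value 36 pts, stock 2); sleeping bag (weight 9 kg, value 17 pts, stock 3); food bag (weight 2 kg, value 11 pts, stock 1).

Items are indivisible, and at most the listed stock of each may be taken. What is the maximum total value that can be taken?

117 pts

Best selections within weight 28 and stock limits:
- 2×stove + 2×sleeping bag + 1×food bag: weight 26, value 117
- 2×stove + 2×sleeping bag: weight 24, value 106
Best: 117 pts.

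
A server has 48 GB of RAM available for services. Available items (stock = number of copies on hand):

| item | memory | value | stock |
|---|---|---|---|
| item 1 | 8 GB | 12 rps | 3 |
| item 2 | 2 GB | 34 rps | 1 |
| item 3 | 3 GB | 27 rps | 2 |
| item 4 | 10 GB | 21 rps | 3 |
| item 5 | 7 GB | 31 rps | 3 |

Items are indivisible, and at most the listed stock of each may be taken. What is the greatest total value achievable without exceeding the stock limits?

214 rps

Top feasible selections:
- 1×item 1 + 1×item 2 + 2×item 3 + 1×item 4 + 3×item 5: memory 47, value 214
- 2×item 1 + 1×item 2 + 2×item 3 + 3×item 5: memory 45, value 205
- 1×item 2 + 2×item 3 + 1×item 4 + 3×item 5: memory 39, value 202
- 1×item 2 + 1×item 3 + 2×item 4 + 3×item 5: memory 46, value 196
Best: 214 rps.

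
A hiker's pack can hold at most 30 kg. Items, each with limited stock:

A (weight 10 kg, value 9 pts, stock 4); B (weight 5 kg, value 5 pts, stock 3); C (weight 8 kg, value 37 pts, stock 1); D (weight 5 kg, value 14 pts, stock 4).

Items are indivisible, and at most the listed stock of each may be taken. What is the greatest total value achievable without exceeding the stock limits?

93 pts

Top feasible selections:
- 1×C + 4×D: weight 28, value 93
- 1×B + 1×C + 3×D: weight 28, value 84
Best: 93 pts.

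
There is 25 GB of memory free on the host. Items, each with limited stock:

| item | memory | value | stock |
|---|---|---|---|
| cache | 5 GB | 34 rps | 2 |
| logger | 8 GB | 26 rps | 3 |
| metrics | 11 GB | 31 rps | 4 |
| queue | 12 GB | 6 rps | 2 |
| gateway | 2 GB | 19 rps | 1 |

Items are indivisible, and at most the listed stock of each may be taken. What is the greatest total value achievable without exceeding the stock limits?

Best selections within memory 25 and stock limits:
- 2×cache + 1×metrics + 1×gateway: memory 23, value 118
- 2×cache + 1×logger + 1×gateway: memory 20, value 113
- 1×cache + 2×logger + 1×gateway: memory 23, value 105
- 2×cache + 1×metrics: memory 21, value 99
Best: 118 rps.

118 rps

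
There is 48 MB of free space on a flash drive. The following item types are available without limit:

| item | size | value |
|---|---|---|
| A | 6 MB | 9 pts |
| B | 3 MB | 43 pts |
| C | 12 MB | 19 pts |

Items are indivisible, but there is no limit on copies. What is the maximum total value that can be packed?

688 pts

Best value-per-unit is B at 43/3, and filling with it alone uses size 16×3=48. No mix of the others beats 16×43 = 688.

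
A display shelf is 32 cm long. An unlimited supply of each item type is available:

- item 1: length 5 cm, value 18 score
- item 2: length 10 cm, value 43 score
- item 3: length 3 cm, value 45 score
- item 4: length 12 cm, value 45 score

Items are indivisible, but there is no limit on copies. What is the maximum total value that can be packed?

450 score

Best value-per-unit is item 3 at 45/3, and filling with it alone uses length 10×3=30. No mix of the others beats 10×45 = 450.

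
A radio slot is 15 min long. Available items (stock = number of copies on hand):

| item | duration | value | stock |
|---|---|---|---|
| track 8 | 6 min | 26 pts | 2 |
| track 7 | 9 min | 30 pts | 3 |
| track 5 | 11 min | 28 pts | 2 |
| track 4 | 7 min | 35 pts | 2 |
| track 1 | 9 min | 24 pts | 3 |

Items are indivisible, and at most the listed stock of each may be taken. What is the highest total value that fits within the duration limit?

70 pts

Top feasible selections:
- 2×track 4: duration 14, value 70
- 1×track 8 + 1×track 4: duration 13, value 61
- 1×track 8 + 1×track 7: duration 15, value 56
Best: 70 pts.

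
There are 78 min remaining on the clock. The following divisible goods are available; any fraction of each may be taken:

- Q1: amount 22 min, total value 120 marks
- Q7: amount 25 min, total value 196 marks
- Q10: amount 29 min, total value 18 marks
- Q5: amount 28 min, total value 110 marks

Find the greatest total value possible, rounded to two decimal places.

427.86

Take in order of value per unit:
- Q7 (196/25 per unit): all 25 → value 196, running total 196.00
- Q1 (120/22 per unit): all 22 → value 120, running total 316.00
- Q5 (110/28 per unit): all 28 → value 110, running total 426.00
- Q10 (18/29 per unit): 3 of 29 → value 3×18/29 = 1.8621, running total 427.86
Total 427.86.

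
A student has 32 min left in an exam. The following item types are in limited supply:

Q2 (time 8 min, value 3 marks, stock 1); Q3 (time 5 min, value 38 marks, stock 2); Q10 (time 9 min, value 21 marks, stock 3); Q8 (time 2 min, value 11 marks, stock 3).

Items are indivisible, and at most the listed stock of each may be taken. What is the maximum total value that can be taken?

Best selections within time 32 and stock limits:
- 2×Q3 + 2×Q10 + 2×Q8: time 32, value 140
- 2×Q3 + 1×Q10 + 3×Q8: time 25, value 130
Best: 140 marks.

140 marks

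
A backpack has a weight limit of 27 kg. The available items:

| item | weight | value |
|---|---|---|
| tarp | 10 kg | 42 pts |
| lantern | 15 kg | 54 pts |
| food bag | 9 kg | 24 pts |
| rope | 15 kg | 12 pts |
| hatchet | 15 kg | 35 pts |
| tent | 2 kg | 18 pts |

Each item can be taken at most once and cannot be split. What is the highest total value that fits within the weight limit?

114 pts

This is a 0/1 knapsack; check combinations near the capacity.
- tarp+lantern+tent: weight 10+15+2=27, value 42+54+18=114
- tarp+lantern: weight 10+15=25, value 42+54=96
- lantern+food bag+tent: weight 15+9+2=26, value 54+24+18=96
- tarp+hatchet+tent: weight 10+15+2=27, value 42+35+18=95
- tarp+food bag+tent: weight 10+9+2=21, value 42+24+18=84
Best: 114 pts.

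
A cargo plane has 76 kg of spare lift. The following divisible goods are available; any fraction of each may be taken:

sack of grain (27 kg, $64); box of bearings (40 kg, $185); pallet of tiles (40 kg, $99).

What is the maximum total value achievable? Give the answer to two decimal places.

274.10

Take in order of value per unit:
- box of bearings (185/40 per unit): all 40 → value 185, running total 185.00
- pallet of tiles (99/40 per unit): 36 of 40 → value 36×99/40 = 89.1000, running total 274.10
Total 274.10.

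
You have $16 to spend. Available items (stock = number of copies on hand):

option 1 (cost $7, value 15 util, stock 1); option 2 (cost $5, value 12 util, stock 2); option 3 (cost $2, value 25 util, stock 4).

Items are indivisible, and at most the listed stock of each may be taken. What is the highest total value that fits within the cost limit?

Best selections within cost 16 and stock limits:
- 1×option 1 + 4×option 3: cost 15, value 115
- 1×option 2 + 4×option 3: cost 13, value 112
Best: 115 util.

115 util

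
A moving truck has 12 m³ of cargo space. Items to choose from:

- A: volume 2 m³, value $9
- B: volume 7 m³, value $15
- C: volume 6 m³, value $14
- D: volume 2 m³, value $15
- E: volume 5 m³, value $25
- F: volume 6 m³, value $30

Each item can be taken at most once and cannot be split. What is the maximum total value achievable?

$55

This is a 0/1 knapsack; check combinations near the capacity.
- E+F: volume 5+6=11, value 25+30=55
- A+D+F: volume 2+2+6=10, value 9+15+30=54
- A+D+E: volume 2+2+5=9, value 9+15+25=49
Best: $55.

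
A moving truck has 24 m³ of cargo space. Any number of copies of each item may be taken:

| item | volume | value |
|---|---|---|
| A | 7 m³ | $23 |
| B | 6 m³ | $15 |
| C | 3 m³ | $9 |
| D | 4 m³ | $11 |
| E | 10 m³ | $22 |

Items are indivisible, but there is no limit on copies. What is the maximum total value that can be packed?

$78

Best value-per-unit is A at 23/7; filling with it alone gives 3×23 = 69.
Optimal mix: 3×A + 1×C → volume 24, value 78.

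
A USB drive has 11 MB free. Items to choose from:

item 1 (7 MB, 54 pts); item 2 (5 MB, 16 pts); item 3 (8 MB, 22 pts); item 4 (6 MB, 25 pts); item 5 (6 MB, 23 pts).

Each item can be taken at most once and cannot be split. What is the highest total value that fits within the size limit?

54 pts

This is a 0/1 knapsack; check combinations near the capacity.
- item 1: size 7, value 54
- item 2+item 4: size 5+6=11, value 16+25=41
- item 2+item 5: size 5+6=11, value 16+23=39
Best: 54 pts.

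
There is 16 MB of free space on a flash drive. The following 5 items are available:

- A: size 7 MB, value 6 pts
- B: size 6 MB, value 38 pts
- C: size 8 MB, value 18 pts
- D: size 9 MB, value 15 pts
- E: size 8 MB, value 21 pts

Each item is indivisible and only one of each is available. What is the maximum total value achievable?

Check high-value combinations within 16 MB:
- B+E: size 6+8=14, value 38+21=59
- B+C: size 6+8=14, value 38+18=56
- B+D: size 6+9=15, value 38+15=53
- A+B: size 7+6=13, value 6+38=44
- C+E: size 8+8=16, value 18+21=39
Best: 59 pts.

59 pts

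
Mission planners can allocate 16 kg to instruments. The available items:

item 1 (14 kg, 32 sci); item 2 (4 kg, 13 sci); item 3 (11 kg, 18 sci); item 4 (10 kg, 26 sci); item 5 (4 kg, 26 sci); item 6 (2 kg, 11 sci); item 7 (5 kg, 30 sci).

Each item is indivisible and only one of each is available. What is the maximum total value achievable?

Check high-value combinations within 16 kg:
- item 2+item 5+item 6+item 7: mass 4+4+2+5=15, value 13+26+11+30=80
- item 2+item 5+item 7: mass 4+4+5=13, value 13+26+30=69
- item 5+item 6+item 7: mass 4+2+5=11, value 26+11+30=67
- item 4+item 5+item 6: mass 10+4+2=16, value 26+26+11=63
- item 5+item 7: mass 4+5=9, value 26+30=56
Best: 80 sci.

80 sci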